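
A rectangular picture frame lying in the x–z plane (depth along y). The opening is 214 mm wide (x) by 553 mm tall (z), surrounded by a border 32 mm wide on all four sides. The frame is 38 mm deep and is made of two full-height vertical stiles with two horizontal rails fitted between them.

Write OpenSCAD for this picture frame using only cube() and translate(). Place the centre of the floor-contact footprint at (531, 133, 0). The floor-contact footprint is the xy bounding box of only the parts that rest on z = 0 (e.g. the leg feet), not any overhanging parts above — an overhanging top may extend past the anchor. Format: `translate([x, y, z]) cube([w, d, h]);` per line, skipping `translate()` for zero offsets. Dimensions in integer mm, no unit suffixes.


translate([392, 114, 0]) cube([32, 38, 617]);
translate([638, 114, 0]) cube([32, 38, 617]);
translate([424, 114, 0]) cube([214, 38, 32]);
translate([424, 114, 585]) cube([214, 38, 32]);


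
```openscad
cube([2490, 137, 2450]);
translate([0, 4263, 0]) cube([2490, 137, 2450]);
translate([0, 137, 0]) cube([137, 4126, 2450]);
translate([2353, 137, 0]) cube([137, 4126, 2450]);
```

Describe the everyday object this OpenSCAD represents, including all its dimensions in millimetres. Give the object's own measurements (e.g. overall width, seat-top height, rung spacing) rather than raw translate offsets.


The wall frame of a small rectangular building: four walls, each 2450 mm tall and 137 mm thick, enclosing a footprint 2490 mm (x) by 4400 mm (y) outside-to-outside, with no floor or roof. The front and back walls (the −y and +y sides) span the full width; the two side walls fit between them.


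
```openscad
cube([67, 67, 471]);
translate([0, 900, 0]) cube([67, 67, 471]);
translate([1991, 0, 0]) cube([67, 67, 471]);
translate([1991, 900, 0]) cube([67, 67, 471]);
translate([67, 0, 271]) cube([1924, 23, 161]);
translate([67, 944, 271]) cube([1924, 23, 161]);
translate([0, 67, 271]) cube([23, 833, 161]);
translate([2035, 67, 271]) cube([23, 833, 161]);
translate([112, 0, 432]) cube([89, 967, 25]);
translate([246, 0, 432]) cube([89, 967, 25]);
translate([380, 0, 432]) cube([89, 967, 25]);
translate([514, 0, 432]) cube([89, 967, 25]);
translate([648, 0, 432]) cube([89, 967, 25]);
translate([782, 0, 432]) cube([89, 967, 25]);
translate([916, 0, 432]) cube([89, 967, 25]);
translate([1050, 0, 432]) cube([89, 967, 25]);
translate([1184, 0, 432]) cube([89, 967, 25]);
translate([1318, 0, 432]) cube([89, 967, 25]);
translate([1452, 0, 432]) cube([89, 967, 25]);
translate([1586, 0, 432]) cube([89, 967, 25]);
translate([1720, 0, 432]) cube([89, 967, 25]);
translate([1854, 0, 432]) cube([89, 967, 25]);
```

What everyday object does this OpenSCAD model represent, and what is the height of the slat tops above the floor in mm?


A bed frame. The slat-top height is 457 mm.

Four posts, four rails, and a row of slats — a bed frame. Slats sit on the rails at z = 271 + 161 = 432; with slat thickness 25, the top is 457 mm.


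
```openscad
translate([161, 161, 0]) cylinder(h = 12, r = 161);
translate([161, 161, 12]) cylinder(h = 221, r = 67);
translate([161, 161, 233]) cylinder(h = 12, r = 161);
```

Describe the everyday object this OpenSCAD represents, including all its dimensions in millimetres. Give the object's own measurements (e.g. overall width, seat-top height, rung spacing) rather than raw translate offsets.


A spool: two coaxial disc flanges of radius 161 mm and thickness 12 mm, joined by a core cylinder of radius 67 mm and height 221 mm. The lower flange rests on z = 0 and the three cylinders share a vertical axis.


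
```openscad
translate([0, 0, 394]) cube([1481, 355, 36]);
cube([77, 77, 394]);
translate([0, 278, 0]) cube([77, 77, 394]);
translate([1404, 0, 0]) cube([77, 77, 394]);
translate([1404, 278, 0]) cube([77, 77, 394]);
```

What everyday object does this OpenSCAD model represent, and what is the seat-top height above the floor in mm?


A bench. The seat-top height is 430 mm.

A long slab on four corner posts — a bench. The slab sits at z = 394 with thickness 36, so the top is 394 + 36 = 430 mm.


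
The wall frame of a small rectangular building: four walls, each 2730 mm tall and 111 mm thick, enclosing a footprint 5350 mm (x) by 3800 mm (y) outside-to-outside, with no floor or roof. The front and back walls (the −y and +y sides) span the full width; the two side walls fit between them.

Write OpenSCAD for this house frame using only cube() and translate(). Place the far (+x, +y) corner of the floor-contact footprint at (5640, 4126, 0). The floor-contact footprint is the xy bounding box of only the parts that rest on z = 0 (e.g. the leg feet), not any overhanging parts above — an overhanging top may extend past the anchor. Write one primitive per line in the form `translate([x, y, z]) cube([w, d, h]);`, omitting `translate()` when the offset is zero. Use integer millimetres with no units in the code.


translate([290, 326, 0]) cube([5350, 111, 2730]);
translate([290, 4015, 0]) cube([5350, 111, 2730]);
translate([290, 437, 0]) cube([111, 3578, 2730]);
translate([5529, 437, 0]) cube([111, 3578, 2730]);


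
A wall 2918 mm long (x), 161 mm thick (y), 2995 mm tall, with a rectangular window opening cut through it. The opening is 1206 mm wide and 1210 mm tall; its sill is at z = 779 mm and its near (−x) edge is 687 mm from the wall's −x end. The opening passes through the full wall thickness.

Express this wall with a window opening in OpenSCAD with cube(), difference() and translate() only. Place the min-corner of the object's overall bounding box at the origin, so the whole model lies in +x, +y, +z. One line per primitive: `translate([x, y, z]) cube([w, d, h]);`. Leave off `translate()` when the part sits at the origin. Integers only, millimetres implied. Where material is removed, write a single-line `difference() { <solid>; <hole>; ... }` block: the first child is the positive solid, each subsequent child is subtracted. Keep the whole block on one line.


difference() { cube([2918, 161, 2995]); translate([687, 0, 779]) cube([1206, 161, 1210]); }


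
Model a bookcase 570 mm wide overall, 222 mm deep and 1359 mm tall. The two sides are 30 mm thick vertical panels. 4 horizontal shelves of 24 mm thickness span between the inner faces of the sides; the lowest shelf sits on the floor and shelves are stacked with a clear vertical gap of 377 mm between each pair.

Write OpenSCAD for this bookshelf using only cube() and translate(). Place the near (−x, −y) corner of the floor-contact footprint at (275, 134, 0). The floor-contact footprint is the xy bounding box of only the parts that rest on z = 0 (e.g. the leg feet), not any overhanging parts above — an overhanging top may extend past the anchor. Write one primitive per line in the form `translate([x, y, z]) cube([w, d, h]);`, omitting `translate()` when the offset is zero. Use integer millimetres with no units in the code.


translate([275, 134, 0]) cube([30, 222, 1359]);
translate([815, 134, 0]) cube([30, 222, 1359]);
translate([305, 134, 0]) cube([510, 222, 24]);
translate([305, 134, 401]) cube([510, 222, 24]);
translate([305, 134, 802]) cube([510, 222, 24]);
translate([305, 134, 1203]) cube([510, 222, 24]);


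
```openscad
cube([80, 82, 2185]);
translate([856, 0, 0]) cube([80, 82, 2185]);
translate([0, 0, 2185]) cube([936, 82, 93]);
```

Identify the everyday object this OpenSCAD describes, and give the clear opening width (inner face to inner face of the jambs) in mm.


A door frame. The clear opening width is 776 mm.

Two 2185 mm tall posts with a header on top — a door frame. The left jamb is 80 mm wide at x = 0; the right jamb starts at x = 856. The clear opening is 856 − 80 = 776 mm.


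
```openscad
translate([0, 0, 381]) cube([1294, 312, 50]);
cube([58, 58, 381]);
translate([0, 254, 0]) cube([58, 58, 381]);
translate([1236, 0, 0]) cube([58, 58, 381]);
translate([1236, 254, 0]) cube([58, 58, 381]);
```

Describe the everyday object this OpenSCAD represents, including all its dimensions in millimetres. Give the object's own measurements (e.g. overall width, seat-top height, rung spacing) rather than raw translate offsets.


A long wooden bench with a 1294 mm (x) × 312 mm (y) seat, 50 mm thick, its top surface 431 mm above the floor. Four 58 mm square legs at the seat corners, flush with the edges, run from z = 0 to the seat underside.


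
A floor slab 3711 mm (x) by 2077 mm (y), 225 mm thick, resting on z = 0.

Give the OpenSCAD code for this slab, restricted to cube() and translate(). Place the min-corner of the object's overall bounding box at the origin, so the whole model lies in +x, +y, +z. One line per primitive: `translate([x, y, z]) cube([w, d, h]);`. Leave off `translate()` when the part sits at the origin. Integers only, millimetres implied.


cube([3711, 2077, 225]);


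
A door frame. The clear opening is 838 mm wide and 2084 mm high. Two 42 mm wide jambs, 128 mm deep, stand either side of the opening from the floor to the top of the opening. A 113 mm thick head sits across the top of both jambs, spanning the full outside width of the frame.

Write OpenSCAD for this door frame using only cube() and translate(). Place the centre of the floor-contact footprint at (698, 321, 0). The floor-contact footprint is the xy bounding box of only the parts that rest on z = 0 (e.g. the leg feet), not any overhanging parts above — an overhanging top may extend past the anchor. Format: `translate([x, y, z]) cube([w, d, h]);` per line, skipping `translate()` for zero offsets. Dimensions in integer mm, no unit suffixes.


translate([237, 257, 0]) cube([42, 128, 2084]);
translate([1117, 257, 0]) cube([42, 128, 2084]);
translate([237, 257, 2084]) cube([922, 128, 113]);


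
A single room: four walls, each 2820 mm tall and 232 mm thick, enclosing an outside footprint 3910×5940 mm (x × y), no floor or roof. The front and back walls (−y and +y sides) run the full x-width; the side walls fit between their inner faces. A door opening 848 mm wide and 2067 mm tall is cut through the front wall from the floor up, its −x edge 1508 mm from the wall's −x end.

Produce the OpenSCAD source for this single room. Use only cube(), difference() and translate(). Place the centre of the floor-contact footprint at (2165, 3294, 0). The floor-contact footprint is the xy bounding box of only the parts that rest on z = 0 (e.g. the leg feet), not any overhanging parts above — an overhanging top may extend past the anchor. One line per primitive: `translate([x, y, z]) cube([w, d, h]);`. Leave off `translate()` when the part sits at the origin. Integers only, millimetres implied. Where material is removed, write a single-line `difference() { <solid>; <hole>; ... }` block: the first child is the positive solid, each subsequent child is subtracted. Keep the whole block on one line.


difference() { translate([210, 324, 0]) cube([3910, 232, 2820]); translate([1718, 324, 0]) cube([848, 232, 2067]); }
translate([210, 6032, 0]) cube([3910, 232, 2820]);
translate([210, 556, 0]) cube([232, 5476, 2820]);
translate([3888, 556, 0]) cube([232, 5476, 2820]);


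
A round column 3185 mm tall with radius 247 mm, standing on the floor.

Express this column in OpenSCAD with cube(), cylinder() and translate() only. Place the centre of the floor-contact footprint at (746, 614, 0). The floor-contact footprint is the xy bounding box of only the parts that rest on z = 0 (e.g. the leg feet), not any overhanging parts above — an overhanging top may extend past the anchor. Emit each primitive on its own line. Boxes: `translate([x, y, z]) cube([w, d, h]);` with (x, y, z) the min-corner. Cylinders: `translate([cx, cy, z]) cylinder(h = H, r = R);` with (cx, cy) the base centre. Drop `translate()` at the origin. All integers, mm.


translate([746, 614, 0]) cylinder(h = 3185, r = 247);


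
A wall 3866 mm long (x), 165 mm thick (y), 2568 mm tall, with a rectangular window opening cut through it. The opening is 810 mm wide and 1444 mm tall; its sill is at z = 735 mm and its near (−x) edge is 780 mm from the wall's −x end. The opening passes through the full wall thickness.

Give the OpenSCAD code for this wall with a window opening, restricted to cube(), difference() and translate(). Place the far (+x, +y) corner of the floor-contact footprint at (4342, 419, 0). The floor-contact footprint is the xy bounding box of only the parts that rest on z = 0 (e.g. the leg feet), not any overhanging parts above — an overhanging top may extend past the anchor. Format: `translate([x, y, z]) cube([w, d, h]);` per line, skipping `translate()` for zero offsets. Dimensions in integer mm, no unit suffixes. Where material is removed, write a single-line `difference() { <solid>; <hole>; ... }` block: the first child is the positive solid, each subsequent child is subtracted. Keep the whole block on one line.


difference() { translate([476, 254, 0]) cube([3866, 165, 2568]); translate([1256, 254, 735]) cube([810, 165, 1444]); }


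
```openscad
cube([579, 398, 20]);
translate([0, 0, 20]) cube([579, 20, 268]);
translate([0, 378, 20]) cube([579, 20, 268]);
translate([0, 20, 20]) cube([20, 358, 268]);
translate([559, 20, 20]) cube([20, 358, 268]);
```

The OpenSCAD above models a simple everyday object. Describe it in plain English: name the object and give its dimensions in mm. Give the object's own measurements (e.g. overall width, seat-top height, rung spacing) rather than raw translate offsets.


An open-topped rectangular box: outside dimensions 579×398×288 mm, with a uniform wall and base thickness of 20 mm. The base is a full 579×398 slab on the floor; four walls sit on top of the base. The front and back walls (the −y and +y sides) span the full width; the two side walls fit between them.


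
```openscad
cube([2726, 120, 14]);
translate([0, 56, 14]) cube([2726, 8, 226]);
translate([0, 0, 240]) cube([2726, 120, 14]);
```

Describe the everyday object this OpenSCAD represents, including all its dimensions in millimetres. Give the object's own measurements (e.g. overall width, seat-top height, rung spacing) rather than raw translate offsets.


An I-beam lying along x, 2726 mm long. Overall section height 254 mm. Two flanges 120 mm wide (y) and 14 mm thick, one on the floor and one at the top; a web 8 mm thick runs between them, centred on the flange width.


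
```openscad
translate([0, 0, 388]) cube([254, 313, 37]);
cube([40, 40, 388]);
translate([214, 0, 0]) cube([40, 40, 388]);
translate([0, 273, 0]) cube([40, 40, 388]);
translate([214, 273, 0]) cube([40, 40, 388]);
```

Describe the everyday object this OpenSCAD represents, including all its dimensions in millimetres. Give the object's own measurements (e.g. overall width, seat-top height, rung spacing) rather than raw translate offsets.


A four-legged stool. The seat is a 254×313×37 mm slab whose top surface is at z = 425 mm; four square legs, each 40×40 mm in cross-section, run from the floor (z = 0) to the underside of the seat, each flush with a corner of the seat.


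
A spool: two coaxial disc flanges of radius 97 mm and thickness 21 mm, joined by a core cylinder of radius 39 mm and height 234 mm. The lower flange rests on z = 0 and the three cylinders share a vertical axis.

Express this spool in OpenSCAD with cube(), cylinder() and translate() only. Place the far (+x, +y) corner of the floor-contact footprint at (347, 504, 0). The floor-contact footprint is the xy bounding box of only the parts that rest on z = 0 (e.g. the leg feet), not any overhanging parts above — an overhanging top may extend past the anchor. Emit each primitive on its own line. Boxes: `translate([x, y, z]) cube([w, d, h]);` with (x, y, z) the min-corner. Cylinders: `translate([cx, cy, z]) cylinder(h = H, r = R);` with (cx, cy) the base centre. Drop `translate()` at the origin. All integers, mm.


translate([250, 407, 0]) cylinder(h = 21, r = 97);
translate([250, 407, 21]) cylinder(h = 234, r = 39);
translate([250, 407, 255]) cylinder(h = 21, r = 97);


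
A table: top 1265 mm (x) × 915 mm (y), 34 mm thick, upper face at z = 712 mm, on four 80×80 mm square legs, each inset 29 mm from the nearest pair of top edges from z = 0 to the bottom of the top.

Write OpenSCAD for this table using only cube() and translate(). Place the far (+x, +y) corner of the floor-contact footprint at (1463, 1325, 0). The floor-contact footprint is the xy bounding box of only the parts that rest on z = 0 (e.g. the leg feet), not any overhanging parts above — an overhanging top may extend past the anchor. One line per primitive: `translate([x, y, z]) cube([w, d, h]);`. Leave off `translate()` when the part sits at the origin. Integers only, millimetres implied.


translate([227, 439, 678]) cube([1265, 915, 34]);
translate([256, 468, 0]) cube([80, 80, 678]);
translate([1383, 468, 0]) cube([80, 80, 678]);
translate([256, 1245, 0]) cube([80, 80, 678]);
translate([1383, 1245, 0]) cube([80, 80, 678]);


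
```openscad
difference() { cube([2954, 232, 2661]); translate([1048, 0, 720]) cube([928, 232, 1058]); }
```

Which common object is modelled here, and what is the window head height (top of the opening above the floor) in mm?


A wall with a window opening. The window head height is 1778 mm.

A wall with a rectangular opening subtracted — a window. Sill at z = 720, opening 1058 mm tall, so the head is at 720 + 1058 = 1778 mm.


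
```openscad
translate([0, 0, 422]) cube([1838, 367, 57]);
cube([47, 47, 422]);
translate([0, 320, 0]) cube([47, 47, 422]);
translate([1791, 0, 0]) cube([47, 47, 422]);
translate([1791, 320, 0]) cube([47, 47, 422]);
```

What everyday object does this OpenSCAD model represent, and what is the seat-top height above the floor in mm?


A bench. The seat-top height is 479 mm.

A long slab on four corner posts — a bench. The slab sits at z = 422 with thickness 57, so the top is 422 + 57 = 479 mm.


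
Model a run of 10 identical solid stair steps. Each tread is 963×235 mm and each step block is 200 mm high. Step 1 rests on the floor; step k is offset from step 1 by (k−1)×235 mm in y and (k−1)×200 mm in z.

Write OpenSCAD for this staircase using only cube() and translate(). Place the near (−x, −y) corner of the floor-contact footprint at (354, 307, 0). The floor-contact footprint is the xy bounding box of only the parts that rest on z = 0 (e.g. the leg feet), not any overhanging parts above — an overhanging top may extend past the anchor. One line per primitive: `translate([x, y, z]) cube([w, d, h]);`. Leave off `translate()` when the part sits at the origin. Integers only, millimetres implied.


translate([354, 307, 0]) cube([963, 235, 200]);
translate([354, 542, 200]) cube([963, 235, 200]);
translate([354, 777, 400]) cube([963, 235, 200]);
translate([354, 1012, 600]) cube([963, 235, 200]);
translate([354, 1247, 800]) cube([963, 235, 200]);
translate([354, 1482, 1000]) cube([963, 235, 200]);
translate([354, 1717, 1200]) cube([963, 235, 200]);
translate([354, 1952, 1400]) cube([963, 235, 200]);
translate([354, 2187, 1600]) cube([963, 235, 200]);
translate([354, 2422, 1800]) cube([963, 235, 200]);


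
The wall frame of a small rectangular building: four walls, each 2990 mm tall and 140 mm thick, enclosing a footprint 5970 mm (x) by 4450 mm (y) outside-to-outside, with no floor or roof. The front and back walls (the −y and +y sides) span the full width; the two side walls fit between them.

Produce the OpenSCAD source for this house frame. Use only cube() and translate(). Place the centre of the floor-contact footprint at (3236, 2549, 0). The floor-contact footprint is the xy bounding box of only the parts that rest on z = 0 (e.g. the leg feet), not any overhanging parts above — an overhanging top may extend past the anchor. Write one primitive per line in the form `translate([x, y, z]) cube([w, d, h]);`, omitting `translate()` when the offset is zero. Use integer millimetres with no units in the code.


translate([251, 324, 0]) cube([5970, 140, 2990]);
translate([251, 4634, 0]) cube([5970, 140, 2990]);
translate([251, 464, 0]) cube([140, 4170, 2990]);
translate([6081, 464, 0]) cube([140, 4170, 2990]);


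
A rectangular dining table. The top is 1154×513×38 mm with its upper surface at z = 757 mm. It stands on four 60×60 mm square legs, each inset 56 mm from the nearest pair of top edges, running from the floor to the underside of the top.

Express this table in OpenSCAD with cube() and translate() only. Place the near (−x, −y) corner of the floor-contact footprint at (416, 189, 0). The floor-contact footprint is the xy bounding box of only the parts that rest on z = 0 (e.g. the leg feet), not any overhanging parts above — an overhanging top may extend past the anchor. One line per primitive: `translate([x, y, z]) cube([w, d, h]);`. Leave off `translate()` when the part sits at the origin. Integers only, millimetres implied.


// leg_h = 757 - 38 = 719
translate([360, 133, 719]) cube([1154, 513, 38]);
translate([416, 189, 0]) cube([60, 60, 719]);
translate([1398, 189, 0]) cube([60, 60, 719]);
translate([416, 530, 0]) cube([60, 60, 719]);
translate([1398, 530, 0]) cube([60, 60, 719]);


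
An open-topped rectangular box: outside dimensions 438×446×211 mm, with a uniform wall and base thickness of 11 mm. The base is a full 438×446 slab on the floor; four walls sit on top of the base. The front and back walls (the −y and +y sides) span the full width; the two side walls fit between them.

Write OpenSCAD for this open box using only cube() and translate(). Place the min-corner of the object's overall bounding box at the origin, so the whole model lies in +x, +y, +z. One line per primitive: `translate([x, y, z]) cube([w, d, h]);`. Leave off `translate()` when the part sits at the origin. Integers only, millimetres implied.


cube([438, 446, 11]);
translate([0, 0, 11]) cube([438, 11, 200]);
translate([0, 435, 11]) cube([438, 11, 200]);
translate([0, 11, 11]) cube([11, 424, 200]);
translate([427, 11, 11]) cube([11, 424, 200]);


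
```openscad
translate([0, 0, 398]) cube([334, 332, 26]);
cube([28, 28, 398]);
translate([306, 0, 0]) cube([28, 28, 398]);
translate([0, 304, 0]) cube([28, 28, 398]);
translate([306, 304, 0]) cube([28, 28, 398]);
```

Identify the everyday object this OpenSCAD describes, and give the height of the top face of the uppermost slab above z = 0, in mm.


A stool. The seat height is 424 mm.

A 334×332×26 slab at z = 398 on four corner posts — a stool. The seat top is 398 + 26 = 424 mm.


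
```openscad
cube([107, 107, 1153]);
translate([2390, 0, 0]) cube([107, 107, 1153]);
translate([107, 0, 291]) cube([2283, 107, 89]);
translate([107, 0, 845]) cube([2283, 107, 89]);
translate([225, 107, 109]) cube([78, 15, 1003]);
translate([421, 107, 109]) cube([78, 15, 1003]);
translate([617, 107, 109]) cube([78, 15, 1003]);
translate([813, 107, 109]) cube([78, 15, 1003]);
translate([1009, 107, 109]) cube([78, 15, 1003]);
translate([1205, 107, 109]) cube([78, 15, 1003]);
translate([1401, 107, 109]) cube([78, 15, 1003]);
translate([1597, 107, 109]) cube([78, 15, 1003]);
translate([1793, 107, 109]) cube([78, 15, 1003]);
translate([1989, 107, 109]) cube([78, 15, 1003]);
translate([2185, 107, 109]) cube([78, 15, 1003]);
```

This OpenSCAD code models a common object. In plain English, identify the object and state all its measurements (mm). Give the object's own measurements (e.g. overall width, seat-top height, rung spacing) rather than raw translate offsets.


A fence section. Two 107×107 mm posts, 1153 mm tall, stand on the floor with a clear span of 2283 mm between their inner faces. Two horizontal rails of 107×89 mm section span the gap between the posts with their undersides at z = 291 mm and z = 845 mm, flush with the posts' −y face. 11 pickets, each 78 mm wide, 15 mm thick and 1003 mm tall, are fixed to the +y face of the rails with their bottoms at z = 109 mm, spaced across the span with a 118 mm gap after the −x post and between neighbouring pickets, with 127 mm left before the +x post.


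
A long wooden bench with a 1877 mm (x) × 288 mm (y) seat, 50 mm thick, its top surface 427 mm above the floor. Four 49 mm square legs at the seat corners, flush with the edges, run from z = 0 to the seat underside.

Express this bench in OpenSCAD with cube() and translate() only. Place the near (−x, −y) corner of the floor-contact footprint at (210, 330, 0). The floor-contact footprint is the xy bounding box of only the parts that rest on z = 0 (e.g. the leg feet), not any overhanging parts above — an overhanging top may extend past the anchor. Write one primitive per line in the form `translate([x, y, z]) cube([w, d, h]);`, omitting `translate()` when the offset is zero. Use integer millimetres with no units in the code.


translate([210, 330, 377]) cube([1877, 288, 50]);
translate([210, 330, 0]) cube([49, 49, 377]);
translate([210, 569, 0]) cube([49, 49, 377]);
translate([2038, 330, 0]) cube([49, 49, 377]);
translate([2038, 569, 0]) cube([49, 49, 377]);


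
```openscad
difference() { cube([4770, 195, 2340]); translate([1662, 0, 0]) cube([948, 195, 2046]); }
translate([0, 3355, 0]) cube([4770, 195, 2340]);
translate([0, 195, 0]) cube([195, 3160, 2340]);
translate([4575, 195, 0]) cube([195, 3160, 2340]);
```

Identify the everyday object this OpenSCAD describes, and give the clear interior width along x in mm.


A single room. The interior width is 4380 mm.

Four walls enclosing a rectangle with a door in the front wall — a room. Outside width 4770 minus two 195 mm walls gives 4380 mm.


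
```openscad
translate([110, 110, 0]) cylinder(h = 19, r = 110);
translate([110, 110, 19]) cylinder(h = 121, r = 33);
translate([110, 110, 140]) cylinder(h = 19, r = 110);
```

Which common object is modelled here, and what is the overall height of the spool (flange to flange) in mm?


A spool. The overall height is 159 mm.

Three coaxial cylinders, large–small–large — a spool. Two 19 mm flanges and a 121 mm core give 19 + 121 + 19 = 159 mm.


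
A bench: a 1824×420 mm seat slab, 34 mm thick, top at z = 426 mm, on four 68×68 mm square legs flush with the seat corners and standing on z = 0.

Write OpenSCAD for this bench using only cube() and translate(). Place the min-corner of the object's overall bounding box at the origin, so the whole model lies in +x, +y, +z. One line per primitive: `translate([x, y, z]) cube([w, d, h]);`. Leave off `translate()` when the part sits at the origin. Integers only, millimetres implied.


translate([0, 0, 392]) cube([1824, 420, 34]);
cube([68, 68, 392]);
translate([0, 352, 0]) cube([68, 68, 392]);
translate([1756, 0, 0]) cube([68, 68, 392]);
translate([1756, 352, 0]) cube([68, 68, 392]);


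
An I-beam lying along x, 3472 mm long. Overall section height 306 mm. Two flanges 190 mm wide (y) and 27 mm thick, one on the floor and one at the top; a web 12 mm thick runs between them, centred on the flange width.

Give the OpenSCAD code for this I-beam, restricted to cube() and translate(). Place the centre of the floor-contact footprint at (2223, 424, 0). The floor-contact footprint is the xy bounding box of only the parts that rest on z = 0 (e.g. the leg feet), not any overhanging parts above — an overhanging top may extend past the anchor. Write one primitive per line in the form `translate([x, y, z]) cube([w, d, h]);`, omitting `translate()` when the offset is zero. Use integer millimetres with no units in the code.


translate([487, 329, 0]) cube([3472, 190, 27]);
translate([487, 418, 27]) cube([3472, 12, 252]);
translate([487, 329, 279]) cube([3472, 190, 27]);


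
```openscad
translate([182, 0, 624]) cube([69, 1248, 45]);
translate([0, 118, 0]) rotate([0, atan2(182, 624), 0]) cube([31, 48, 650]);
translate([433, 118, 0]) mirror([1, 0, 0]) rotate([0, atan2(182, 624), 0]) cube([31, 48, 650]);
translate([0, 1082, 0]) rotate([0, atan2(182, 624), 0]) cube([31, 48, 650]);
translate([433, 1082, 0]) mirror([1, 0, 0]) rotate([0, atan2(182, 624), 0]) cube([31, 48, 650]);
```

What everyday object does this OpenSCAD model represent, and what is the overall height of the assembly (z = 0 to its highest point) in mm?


A sawhorse. The overall height is 669 mm.

A beam across two mirrored pairs of raked legs — a sawhorse. The beam's underside is at z = 624 (matching the legs' vertical rise in atan2(182, 624)) and the beam is 45 mm tall, so its top is at 624 + 45 = 669 mm. The raked legs top out at the beam's underside, so that is the highest point.


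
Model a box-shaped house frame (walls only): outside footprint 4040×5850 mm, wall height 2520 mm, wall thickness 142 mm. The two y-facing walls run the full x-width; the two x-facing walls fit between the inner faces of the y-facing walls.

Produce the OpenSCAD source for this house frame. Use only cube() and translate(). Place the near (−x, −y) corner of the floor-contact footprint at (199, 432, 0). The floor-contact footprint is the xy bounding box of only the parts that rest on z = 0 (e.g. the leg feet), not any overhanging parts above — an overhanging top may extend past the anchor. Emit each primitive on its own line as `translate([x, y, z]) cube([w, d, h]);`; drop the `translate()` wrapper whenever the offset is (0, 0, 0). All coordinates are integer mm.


translate([199, 432, 0]) cube([4040, 142, 2520]);
translate([199, 6140, 0]) cube([4040, 142, 2520]);
translate([199, 574, 0]) cube([142, 5566, 2520]);
translate([4097, 574, 0]) cube([142, 5566, 2520]);


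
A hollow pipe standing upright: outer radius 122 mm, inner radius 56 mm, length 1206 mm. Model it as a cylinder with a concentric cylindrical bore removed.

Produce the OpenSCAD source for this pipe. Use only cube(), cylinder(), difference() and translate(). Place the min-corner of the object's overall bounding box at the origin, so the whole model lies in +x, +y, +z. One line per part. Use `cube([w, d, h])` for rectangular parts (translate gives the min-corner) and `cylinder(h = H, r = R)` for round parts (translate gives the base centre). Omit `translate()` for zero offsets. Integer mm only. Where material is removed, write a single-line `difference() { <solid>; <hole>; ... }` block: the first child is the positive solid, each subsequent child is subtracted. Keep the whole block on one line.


difference() { translate([122, 122, 0]) cylinder(h = 1206, r = 122); translate([122, 122, 0]) cylinder(h = 1206, r = 56); }


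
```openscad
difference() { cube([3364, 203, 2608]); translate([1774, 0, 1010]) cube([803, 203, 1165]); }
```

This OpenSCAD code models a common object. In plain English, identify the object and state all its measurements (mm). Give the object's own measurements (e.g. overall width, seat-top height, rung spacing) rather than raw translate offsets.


A wall 3364 mm long (x), 203 mm thick (y), 2608 mm tall, with a rectangular window opening cut through it. The opening is 803 mm wide and 1165 mm tall; its sill is at z = 1010 mm and its near (−x) edge is 1774 mm from the wall's −x end. The opening passes through the full wall thickness.


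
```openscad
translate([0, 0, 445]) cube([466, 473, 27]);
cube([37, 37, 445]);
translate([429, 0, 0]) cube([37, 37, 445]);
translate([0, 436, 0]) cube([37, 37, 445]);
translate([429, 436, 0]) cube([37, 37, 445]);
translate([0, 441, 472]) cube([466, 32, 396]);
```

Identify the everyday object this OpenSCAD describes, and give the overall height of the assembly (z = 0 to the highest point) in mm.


A chair. The overall height is 868 mm.

A slab on four corner posts with a tall panel at the back — a chair. The seat slab sits at z = 445 with thickness 27, and the 396 mm backrest starts at the seat top, so the overall height is 445 + 27 + 396 = 868 mm.


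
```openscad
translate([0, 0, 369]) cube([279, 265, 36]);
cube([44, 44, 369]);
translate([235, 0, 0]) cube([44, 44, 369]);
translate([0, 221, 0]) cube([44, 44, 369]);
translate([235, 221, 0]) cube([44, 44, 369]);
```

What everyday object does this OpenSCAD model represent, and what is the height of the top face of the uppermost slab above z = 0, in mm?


A stool. The seat height is 405 mm.

A 279×265×36 slab at z = 369 on four corner posts — a stool. The seat top is 369 + 36 = 405 mm.


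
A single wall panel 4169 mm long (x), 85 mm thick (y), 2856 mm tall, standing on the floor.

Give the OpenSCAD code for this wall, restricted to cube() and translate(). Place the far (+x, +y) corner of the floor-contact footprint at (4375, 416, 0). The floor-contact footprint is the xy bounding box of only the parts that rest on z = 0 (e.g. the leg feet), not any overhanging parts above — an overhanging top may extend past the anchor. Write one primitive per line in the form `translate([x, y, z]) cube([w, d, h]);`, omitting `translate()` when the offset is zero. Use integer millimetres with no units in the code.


translate([206, 331, 0]) cube([4169, 85, 2856]);


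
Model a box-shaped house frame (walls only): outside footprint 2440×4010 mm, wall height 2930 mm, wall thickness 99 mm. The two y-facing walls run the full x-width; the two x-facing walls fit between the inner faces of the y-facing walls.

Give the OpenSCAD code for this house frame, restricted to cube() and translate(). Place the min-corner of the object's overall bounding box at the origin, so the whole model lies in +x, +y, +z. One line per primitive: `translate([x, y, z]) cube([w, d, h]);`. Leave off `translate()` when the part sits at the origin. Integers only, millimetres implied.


cube([2440, 99, 2930]);
translate([0, 3911, 0]) cube([2440, 99, 2930]);
translate([0, 99, 0]) cube([99, 3812, 2930]);
translate([2341, 99, 0]) cube([99, 3812, 2930]);


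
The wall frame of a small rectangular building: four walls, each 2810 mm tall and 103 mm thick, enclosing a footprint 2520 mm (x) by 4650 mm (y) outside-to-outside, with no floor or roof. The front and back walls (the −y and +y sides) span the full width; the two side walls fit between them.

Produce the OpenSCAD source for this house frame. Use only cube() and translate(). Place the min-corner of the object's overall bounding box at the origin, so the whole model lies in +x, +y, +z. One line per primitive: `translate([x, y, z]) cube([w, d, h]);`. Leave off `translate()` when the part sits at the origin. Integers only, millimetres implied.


cube([2520, 103, 2810]);
translate([0, 4547, 0]) cube([2520, 103, 2810]);
translate([0, 103, 0]) cube([103, 4444, 2810]);
translate([2417, 103, 0]) cube([103, 4444, 2810]);


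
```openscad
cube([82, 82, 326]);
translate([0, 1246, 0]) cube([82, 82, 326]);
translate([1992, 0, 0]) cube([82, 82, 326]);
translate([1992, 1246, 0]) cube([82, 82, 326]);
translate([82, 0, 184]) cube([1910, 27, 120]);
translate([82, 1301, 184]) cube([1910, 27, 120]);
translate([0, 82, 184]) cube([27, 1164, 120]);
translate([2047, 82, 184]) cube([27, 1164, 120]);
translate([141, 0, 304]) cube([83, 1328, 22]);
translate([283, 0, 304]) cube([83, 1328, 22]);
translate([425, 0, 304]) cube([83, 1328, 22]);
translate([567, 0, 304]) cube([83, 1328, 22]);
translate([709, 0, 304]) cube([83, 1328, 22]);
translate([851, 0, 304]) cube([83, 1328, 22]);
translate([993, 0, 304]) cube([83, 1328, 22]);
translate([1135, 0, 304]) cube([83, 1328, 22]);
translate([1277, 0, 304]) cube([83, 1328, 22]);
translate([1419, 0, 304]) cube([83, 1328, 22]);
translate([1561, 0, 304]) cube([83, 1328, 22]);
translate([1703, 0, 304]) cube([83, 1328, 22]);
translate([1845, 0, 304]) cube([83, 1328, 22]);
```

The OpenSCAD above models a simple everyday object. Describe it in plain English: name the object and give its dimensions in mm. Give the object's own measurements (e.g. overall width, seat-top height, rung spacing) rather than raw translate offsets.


A bed frame 2074 mm long (x) by 1328 mm wide (y). Four 82×82 mm corner posts, 326 mm tall, at the corners of the footprint. Four rails of 27 mm thickness and 120 mm height run between adjacent posts with their undersides at z = 184 mm, their outer faces flush with the outside of the frame (the two x-running rails run between the posts' inner faces; the two y-running rails run between the posts' inner faces). 13 slats, each 83 mm wide (x) and 22 mm thick, lie across the top of the two x-running rails, running the full 1328 mm width of the frame in y; along x they sit between the end posts with a 59 mm gap after the −x posts and between neighbouring slats, leaving 64 mm before the +x posts.


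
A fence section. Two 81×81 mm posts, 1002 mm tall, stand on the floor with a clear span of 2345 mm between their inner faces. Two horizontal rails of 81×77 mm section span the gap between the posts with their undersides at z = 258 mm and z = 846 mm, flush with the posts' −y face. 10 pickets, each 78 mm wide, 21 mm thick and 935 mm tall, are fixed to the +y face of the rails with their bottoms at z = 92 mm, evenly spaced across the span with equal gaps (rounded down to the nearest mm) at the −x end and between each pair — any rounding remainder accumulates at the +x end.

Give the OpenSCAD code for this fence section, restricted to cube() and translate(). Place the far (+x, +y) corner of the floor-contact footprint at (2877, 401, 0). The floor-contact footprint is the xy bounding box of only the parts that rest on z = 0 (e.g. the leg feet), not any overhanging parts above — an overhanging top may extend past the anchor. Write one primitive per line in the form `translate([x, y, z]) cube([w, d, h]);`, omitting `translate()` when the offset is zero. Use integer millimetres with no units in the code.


translate([370, 320, 0]) cube([81, 81, 1002]);
translate([2796, 320, 0]) cube([81, 81, 1002]);
translate([451, 320, 258]) cube([2345, 81, 77]);
translate([451, 320, 846]) cube([2345, 81, 77]);
translate([593, 401, 92]) cube([78, 21, 935]);
translate([813, 401, 92]) cube([78, 21, 935]);
translate([1033, 401, 92]) cube([78, 21, 935]);
translate([1253, 401, 92]) cube([78, 21, 935]);
translate([1473, 401, 92]) cube([78, 21, 935]);
translate([1693, 401, 92]) cube([78, 21, 935]);
translate([1913, 401, 92]) cube([78, 21, 935]);
translate([2133, 401, 92]) cube([78, 21, 935]);
translate([2353, 401, 92]) cube([78, 21, 935]);
translate([2573, 401, 92]) cube([78, 21, 935]);


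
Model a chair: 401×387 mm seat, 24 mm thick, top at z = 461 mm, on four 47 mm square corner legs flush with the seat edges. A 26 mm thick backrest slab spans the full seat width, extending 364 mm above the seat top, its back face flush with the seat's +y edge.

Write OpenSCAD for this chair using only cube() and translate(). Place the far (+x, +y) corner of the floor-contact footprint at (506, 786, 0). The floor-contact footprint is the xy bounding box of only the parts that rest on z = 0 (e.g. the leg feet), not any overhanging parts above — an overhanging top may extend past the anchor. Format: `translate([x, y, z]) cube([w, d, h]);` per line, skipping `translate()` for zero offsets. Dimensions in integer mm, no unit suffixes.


translate([105, 399, 437]) cube([401, 387, 24]);
translate([105, 399, 0]) cube([47, 47, 437]);
translate([459, 399, 0]) cube([47, 47, 437]);
translate([105, 739, 0]) cube([47, 47, 437]);
translate([459, 739, 0]) cube([47, 47, 437]);
translate([105, 760, 461]) cube([401, 26, 364]);


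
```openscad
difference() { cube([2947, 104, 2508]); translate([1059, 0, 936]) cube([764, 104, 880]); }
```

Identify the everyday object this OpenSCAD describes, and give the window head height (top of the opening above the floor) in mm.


A wall with a window opening. The window head height is 1816 mm.

A wall with a rectangular opening subtracted — a window. Sill at z = 936, opening 880 mm tall, so the head is at 936 + 880 = 1816 mm.


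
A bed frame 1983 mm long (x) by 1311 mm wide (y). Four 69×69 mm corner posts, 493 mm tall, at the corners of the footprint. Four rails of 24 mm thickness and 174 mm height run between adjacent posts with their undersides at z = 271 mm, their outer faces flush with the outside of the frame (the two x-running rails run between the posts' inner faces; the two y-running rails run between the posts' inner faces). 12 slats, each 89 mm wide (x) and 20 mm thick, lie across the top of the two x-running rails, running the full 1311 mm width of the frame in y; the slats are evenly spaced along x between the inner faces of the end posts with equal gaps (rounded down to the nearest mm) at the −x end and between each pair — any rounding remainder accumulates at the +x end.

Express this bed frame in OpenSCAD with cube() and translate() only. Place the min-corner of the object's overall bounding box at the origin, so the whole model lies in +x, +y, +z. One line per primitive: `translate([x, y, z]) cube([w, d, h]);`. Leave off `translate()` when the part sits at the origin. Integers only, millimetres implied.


cube([69, 69, 493]);
translate([0, 1242, 0]) cube([69, 69, 493]);
translate([1914, 0, 0]) cube([69, 69, 493]);
translate([1914, 1242, 0]) cube([69, 69, 493]);
translate([69, 0, 271]) cube([1845, 24, 174]);
translate([69, 1287, 271]) cube([1845, 24, 174]);
translate([0, 69, 271]) cube([24, 1173, 174]);
translate([1959, 69, 271]) cube([24, 1173, 174]);
translate([128, 0, 445]) cube([89, 1311, 20]);
translate([276, 0, 445]) cube([89, 1311, 20]);
translate([424, 0, 445]) cube([89, 1311, 20]);
translate([572, 0, 445]) cube([89, 1311, 20]);
translate([720, 0, 445]) cube([89, 1311, 20]);
translate([868, 0, 445]) cube([89, 1311, 20]);
translate([1016, 0, 445]) cube([89, 1311, 20]);
translate([1164, 0, 445]) cube([89, 1311, 20]);
translate([1312, 0, 445]) cube([89, 1311, 20]);
translate([1460, 0, 445]) cube([89, 1311, 20]);
translate([1608, 0, 445]) cube([89, 1311, 20]);
translate([1756, 0, 445]) cube([89, 1311, 20]);
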